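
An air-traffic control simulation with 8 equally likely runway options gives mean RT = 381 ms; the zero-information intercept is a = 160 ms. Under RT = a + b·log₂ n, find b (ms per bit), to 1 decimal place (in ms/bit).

b = (381 − 160) / log₂(8) = 221 / 3 = 73.667 ms/bit.

73.7 ms/bit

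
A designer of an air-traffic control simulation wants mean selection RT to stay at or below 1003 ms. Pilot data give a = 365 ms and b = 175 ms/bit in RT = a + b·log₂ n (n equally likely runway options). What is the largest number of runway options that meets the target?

12

Information budget: (1003 − 365)/175 = 3.6457 bits, so n ≤ 2^3.6457 = 12.516 → at most 12.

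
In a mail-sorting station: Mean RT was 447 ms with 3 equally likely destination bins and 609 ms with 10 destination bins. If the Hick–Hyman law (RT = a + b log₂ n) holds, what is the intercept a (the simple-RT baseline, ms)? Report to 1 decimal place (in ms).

299.2 ms

b = (RT₂ − RT₁)/(log₂ n₂ − log₂ n₁) = (609 − 447)/(3.3219 − 1.5850) = 93.266 ms/bit.
Intercept: a = 447 − 93.266·log₂(3) = 299.177 ms.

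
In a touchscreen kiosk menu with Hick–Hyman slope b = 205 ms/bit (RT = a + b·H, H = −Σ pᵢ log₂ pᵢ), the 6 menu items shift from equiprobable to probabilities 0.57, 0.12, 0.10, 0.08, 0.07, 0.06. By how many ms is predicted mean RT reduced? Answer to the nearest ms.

127 ms

Equiprobable entropy H₀ = log₂ 6 = 2.5850 bits.
Skewed entropy H = −Σ pᵢ log₂ pᵢ = 1.9651 bits.
ΔRT = b·(H₀ − H) = 205 × 0.6199 = 127.07 ms.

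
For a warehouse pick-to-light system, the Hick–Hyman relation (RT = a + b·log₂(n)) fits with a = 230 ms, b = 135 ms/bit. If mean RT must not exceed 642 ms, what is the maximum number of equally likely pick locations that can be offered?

8

Information budget: (642 − 230)/135 = 3.0519 bits, so n ≤ 2^3.0519 = 8.293 → at most 8.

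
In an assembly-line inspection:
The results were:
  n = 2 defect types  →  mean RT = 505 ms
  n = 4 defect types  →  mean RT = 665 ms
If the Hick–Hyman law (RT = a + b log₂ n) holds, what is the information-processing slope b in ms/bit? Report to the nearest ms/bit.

160 ms/bit

b = (RT₂ − RT₁)/(log₂ n₂ − log₂ n₁) = (665 − 505)/(2 − 1) = 160 ms/bit.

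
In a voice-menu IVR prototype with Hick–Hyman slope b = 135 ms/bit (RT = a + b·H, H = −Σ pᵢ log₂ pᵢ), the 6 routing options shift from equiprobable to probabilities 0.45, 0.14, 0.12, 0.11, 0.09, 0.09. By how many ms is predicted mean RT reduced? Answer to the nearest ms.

The RT saving is b·ΔH. Equiprobable H₀ = log₂(6) = 2.5850 bits; with the given probabilities H = 2.2582 bits.
b·(H₀ − H) = 135 × (2.5850 − 2.2582) = 44.12 ms.

44 ms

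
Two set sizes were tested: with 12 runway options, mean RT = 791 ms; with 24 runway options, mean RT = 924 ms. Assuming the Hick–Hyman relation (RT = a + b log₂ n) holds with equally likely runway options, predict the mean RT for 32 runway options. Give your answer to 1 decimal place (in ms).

RT is linear in log₂ n, so two points fix the line:
  b = (924 − 791) / (log₂ 24 − log₂ 12) = 133 / (4.5850 − 3.5850) = 133.000 ms/bit
  a = 791 − 133.000 × 3.5850 = 314.200 ms
Then RT(32) = 314.200 + 133.000 × log₂ 32 = 314.200 + 133.000 × 5 ≈ 979.200 ms.

979.2 ms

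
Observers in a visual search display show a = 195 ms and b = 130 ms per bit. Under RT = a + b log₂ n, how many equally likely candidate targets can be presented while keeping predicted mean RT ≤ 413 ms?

130·log₂ n ≤ 413 − 195 = 218, giving log₂ n ≤ 1.6769 and n ≤ 3.197. The largest whole number is 3.

3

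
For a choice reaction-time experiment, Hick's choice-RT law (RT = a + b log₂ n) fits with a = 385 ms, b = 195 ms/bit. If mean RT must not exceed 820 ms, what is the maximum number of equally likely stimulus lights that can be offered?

4

Set 385 + 195·log₂ n ≤ 820 → log₂ n ≤ (820 − 385)/195 = 2.2308.
So n ≤ 2^2.2308 = 4.694; the largest integer n is 4.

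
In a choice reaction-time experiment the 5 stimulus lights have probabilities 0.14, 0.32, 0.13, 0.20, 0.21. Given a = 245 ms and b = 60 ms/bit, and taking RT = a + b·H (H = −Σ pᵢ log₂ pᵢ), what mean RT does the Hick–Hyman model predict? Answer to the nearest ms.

380 ms

H = 0.14·log₂(1/0.14) + 0.32·log₂(1/0.32) + 0.13·log₂(1/0.13) + 0.20·log₂(1/0.20) + 0.21·log₂(1/0.21) = 2.2430 bits.
RT = 245 + 60 × 2.2430 = 379.58 ms.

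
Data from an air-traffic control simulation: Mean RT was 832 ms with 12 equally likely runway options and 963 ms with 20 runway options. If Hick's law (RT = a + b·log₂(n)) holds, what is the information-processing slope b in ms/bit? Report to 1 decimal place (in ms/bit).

b = (RT₂ − RT₁)/(log₂ n₂ − log₂ n₁) = (963 − 832)/(4.3219 − 3.5850) = 177.756 ms/bit.

177.8 ms/bit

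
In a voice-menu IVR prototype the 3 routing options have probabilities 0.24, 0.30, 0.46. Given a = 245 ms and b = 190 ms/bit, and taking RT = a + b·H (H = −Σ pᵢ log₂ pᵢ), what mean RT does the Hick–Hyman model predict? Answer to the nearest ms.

536 ms

Entropy contributions −pᵢ log₂ pᵢ: 0.4941, 0.5211, 0.5153; sum H = 1.5306 bits.
RT = a + bH = 245 + 190·1.5306 = 535.81 ms.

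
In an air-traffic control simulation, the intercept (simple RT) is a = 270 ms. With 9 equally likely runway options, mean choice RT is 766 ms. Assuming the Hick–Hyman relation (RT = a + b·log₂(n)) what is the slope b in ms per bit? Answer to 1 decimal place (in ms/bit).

9 alternatives carry log₂ 9 = 3.1699 bits; the choice cost is 766 − 270 = 496 ms, so b = 496/3.1699 = 156.471 ms/bit.

156.5 ms/bit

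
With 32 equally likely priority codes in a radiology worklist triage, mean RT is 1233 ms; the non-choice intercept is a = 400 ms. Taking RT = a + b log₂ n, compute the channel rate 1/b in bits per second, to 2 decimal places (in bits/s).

b = (1233 − 400)/log₂ 32 = 833/5 = 166.600 ms per bit = 0.16660 s/bit; the reciprocal is 6.002 bits/s.

6.00 bits/s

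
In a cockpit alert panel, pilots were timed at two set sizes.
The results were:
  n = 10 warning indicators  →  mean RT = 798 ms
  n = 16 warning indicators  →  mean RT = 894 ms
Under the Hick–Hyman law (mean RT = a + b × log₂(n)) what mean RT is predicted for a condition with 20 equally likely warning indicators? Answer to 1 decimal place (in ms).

With log₂ n on the abscissa the relation is linear; from the two conditions:
  b = (894 − 798) / (log₂ 16 − log₂ 10) = 96 / (4 − 3.3219) = 141.578 ms/bit
  a = 798 − 141.578 × 3.3219 = 327.688 ms
Then RT(20) = 327.688 + 141.578 × log₂ 20 = 327.688 + 141.578 × 4.3219 ≈ 939.578 ms.

939.6 ms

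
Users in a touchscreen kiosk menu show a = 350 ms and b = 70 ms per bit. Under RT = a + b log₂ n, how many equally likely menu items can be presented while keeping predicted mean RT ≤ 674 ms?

24

Set 350 + 70·log₂ n ≤ 674 → log₂ n ≤ (674 − 350)/70 = 4.6286.
So n ≤ 2^4.6286 = 24.737; the largest integer n is 24.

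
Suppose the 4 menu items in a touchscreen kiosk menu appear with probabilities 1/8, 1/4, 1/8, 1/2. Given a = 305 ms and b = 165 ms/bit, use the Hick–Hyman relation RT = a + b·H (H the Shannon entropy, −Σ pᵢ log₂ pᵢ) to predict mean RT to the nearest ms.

H = −Σ pᵢ log₂ pᵢ = 0.125·3 + 0.25·2 + 0.125·3 + 0.5·1 = 1.750 bits.
RT = 305 + 165 × 1.750 = 593.75 ms.

594 ms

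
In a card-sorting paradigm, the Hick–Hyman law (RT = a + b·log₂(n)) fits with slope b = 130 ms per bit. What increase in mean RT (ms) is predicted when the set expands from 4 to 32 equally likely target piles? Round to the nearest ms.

390 ms

ΔRT = (a + b log₂ n₂) − (a + b log₂ n₁) = b·(log₂ n₂ − log₂ n₁).
log₂(32) − log₂(4) = log₂(32/4) = log₂(8) = 3.
ΔRT = 130 × 3.0000 = 390.000 ms.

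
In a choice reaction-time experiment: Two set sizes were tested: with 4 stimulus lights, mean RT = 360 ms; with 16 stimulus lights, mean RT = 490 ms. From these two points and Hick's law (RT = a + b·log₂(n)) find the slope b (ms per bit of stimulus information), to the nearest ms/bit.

b = (RT₂ − RT₁)/(log₂ n₂ − log₂ n₁) = (490 − 360)/(4 − 2) = 65 ms/bit.

65 ms/bit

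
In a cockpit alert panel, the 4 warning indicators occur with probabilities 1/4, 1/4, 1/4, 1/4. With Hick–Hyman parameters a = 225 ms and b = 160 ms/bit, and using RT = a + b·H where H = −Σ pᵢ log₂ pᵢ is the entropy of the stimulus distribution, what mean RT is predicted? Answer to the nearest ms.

H = −Σ pᵢ log₂ pᵢ = 0.25·2 + 0.25·2 + 0.25·2 + 0.25·2 = 2.000 bits.
RT = 225 + 160 × 2.000 = 545.00 ms.

545 ms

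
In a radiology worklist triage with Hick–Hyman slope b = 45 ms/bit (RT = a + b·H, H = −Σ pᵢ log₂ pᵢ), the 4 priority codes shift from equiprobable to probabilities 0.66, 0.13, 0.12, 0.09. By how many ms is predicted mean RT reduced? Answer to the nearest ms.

The RT saving is b·ΔH. Equiprobable H₀ = log₂(4) = 2.0000 bits; with the given probabilities H = 1.4580 bits.
b·(H₀ − H) = 45 × (2.0000 − 1.4580) = 24.39 ms.

24 ms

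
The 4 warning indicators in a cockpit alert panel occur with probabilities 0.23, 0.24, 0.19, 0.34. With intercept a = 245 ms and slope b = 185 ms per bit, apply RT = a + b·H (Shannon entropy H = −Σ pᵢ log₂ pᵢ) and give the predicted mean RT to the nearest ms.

Entropy contributions −pᵢ log₂ pᵢ: 0.4877, 0.4941, 0.4552, 0.5292; sum H = 1.9662 bits.
RT = a + bH = 245 + 185·1.9662 = 608.75 ms.

609 ms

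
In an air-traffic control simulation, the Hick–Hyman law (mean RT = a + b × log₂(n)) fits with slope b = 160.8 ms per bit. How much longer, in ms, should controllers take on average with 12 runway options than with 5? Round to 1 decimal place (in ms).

Only the slope matters, since a is common to both: ΔRT = b·log₂(n₂/n₁).
log₂(12) − log₂(5) = 3.5850 − 2.3219 = 1.2630.
ΔRT = 160.8 × 1.2630 = 203.096 ms.

203.1 ms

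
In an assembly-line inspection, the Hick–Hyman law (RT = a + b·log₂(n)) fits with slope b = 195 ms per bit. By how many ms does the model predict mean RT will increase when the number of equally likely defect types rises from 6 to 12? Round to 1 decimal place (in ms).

Only the slope matters, since a is common to both: ΔRT = b·log₂(n₂/n₁).
log₂(12) − log₂(6) = log₂(12/6) = log₂(2) = 1.
ΔRT = 195 × 1.0000 = 195.000 ms.

195.0 ms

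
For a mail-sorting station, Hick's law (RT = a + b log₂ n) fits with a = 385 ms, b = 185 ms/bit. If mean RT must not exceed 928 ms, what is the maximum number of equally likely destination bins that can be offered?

7

185·log₂ n ≤ 928 − 385 = 543, giving log₂ n ≤ 2.9351 and n ≤ 7.648. The largest whole number is 7.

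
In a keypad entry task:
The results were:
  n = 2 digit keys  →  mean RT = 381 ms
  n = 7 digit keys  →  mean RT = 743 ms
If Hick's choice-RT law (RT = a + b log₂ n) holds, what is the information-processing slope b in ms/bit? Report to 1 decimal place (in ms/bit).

Slope: b = (743 − 381) / (log₂ 7 − log₂ 2) = 362/1.8074 = 200.293 ms/bit.

200.3 ms/bit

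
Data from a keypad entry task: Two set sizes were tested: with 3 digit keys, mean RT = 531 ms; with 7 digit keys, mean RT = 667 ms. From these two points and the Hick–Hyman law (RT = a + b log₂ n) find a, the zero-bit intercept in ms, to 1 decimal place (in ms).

354.7 ms

b = (RT₂ − RT₁)/(log₂ n₂ − log₂ n₁) = (667 − 531)/(2.8074 − 1.5850) = 111.257 ms/bit.
Intercept: a = 531 − 111.257·log₂(3) = 354.661 ms.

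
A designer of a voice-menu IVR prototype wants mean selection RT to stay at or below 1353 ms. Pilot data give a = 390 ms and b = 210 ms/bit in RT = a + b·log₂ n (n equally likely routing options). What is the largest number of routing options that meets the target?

Information budget: (1353 − 390)/210 = 4.5857 bits, so n ≤ 2^4.5857 = 24.013 → at most 24.

24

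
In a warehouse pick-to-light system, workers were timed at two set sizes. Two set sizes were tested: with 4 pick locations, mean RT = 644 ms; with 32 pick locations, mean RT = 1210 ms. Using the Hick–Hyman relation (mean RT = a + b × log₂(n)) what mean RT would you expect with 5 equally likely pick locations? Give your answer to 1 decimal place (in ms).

704.7 ms

RT is linear in log₂ n, so two points fix the line:
  b = (1210 − 644) / (log₂ 32 − log₂ 4) = 566 / (5 − 2) = 188.667 ms/bit
  a = 644 − 188.667 × 2 = 266.667 ms
Then RT(5) = 266.667 + 188.667 × log₂ 5 = 266.667 + 188.667 × 2.3219 ≈ 704.737 ms.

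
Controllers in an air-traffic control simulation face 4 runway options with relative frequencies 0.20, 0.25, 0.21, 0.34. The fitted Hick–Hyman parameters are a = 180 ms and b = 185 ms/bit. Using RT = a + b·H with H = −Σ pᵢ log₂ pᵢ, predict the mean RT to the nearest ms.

H = 0.20·log₂(1/0.20) + 0.25·log₂(1/0.25) + 0.21·log₂(1/0.21) + 0.34·log₂(1/0.34) = 1.9664 bits.
RT = 180 + 185 × 1.9664 = 543.78 ms.

544 ms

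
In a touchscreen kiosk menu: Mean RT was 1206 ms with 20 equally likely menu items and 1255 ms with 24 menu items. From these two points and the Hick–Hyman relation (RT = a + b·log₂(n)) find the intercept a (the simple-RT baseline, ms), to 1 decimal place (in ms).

The slope on a log₂ axis is (1255 − 1206) / (4.5850 − 4.3219) = 186.287 ms/bit.
Intercept: a = 1206 − 186.287·log₂(20) = 400.879 ms.

400.9 ms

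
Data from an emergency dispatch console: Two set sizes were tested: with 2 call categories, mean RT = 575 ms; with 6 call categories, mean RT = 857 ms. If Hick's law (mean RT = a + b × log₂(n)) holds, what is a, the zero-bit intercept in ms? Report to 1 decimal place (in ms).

Slope: b = (857 − 575) / (log₂ 6 − log₂ 2) = 282/1.5850 = 177.922 ms/bit.
Intercept: a = 575 − 177.922·log₂(2) = 397.078 ms.

397.1 ms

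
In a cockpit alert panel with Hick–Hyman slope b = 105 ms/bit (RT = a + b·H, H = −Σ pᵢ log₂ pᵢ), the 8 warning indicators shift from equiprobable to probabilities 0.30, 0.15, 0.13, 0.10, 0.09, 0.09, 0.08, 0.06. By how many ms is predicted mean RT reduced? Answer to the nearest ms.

20 ms

Equiprobable entropy H₀ = log₂ 8 = 3.0000 bits.
Skewed entropy H = −Σ pᵢ log₂ pᵢ = 2.8068 bits.
ΔRT = b·(H₀ − H) = 105 × 0.1932 = 20.28 ms.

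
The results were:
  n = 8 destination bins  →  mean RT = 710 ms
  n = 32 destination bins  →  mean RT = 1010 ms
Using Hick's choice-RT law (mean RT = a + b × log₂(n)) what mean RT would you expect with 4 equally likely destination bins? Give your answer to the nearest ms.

560 ms

Fit slope and intercept:
  b = (1010 − 710) / (log₂ 32 − log₂ 8) = 300 / (5 − 3) = 150 ms/bit
  a = 710 − 150 × 3 = 260 ms
Then RT(4) = 260 + 150 × log₂ 4 = 260 + 150 × 2 ≈ 560.000 ms.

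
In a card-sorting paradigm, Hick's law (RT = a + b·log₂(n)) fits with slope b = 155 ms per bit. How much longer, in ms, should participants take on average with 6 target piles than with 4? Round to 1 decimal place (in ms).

The intercept a cancels: ΔRT = b·(log₂ n₂ − log₂ n₁) = b·log₂(n₂/n₁).
log₂(6) − log₂(4) = 2.5850 − 2 = 0.5850.
ΔRT = 155 × 0.5850 = 90.669 ms.

90.7 ms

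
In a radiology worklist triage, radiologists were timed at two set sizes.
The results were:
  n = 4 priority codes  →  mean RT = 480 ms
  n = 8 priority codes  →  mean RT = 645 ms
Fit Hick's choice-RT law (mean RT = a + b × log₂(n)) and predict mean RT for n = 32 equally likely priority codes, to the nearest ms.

Solve the two-equation system in a and b:
  b = (645 − 480) / (log₂ 8 − log₂ 4) = 165 / (3 − 2) = 165 ms/bit
  a = 480 − 165 × 2 = 150 ms
Then RT(32) = 150 + 165 × log₂ 32 = 150 + 165 × 5 ≈ 975.000 ms.

975 ms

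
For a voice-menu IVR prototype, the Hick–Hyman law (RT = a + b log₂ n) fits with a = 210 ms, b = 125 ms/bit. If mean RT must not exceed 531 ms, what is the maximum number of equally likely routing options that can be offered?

Set 210 + 125·log₂ n ≤ 531 → log₂ n ≤ (531 − 210)/125 = 2.5680.
So n ≤ 2^2.5680 = 5.930; the largest integer n is 5.

5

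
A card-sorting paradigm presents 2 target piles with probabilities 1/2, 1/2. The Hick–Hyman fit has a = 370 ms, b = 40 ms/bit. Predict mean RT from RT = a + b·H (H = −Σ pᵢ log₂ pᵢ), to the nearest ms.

410 ms

Each term −pᵢ log₂ pᵢ: 0.5·1 + 0.5·1; summed, H = 1.000 bits.
Mean RT = a + bH = 370 + 40·1.000 = 410.00 ms.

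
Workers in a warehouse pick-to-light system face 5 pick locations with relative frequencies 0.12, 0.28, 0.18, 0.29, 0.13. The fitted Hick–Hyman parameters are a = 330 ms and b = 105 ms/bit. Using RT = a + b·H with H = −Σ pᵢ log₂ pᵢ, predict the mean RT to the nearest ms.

564 ms

H = 0.12·log₂(1/0.12) + 0.28·log₂(1/0.28) + 0.18·log₂(1/0.18) + 0.29·log₂(1/0.29) + 0.13·log₂(1/0.13) = 2.2271 bits.
RT = 330 + 105 × 2.2271 = 563.85 ms.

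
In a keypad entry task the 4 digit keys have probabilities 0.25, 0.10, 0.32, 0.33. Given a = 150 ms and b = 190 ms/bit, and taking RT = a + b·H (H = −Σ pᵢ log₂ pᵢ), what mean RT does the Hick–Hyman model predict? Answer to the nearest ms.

508 ms

H = 0.25·log₂(1/0.25) + 0.10·log₂(1/0.10) + 0.32·log₂(1/0.32) + 0.33·log₂(1/0.33) = 1.8860 bits.
RT = 150 + 190 × 1.8860 = 508.35 ms.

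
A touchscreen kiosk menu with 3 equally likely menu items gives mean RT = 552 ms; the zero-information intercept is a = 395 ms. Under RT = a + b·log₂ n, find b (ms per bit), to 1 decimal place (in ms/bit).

99.1 ms/bit

b = (552 − 395) / log₂(3) = 157 / 1.5850 = 99.056 ms/bit.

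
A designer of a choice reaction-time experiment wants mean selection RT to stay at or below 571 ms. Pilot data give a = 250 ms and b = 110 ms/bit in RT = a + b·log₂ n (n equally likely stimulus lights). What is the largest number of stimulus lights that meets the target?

7

Information budget: (571 − 250)/110 = 2.9182 bits, so n ≤ 2^2.9182 = 7.559 → at most 7.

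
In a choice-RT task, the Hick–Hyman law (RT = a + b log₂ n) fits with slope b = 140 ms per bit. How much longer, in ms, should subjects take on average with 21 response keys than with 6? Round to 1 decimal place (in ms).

253.0 ms

Only the slope matters, since a is common to both: ΔRT = b·log₂(n₂/n₁).
log₂(21) − log₂(6) = 4.3923 − 2.5850 = 1.8074.
ΔRT = 140 × 1.8074 = 253.030 ms.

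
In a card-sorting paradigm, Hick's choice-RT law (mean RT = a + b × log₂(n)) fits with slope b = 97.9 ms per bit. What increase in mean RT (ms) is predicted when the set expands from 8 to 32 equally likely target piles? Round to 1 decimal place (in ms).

195.8 ms

The intercept a cancels: ΔRT = b·(log₂ n₂ − log₂ n₁) = b·log₂(n₂/n₁).
log₂(32) − log₂(8) = log₂(32/8) = log₂(4) = 2.
ΔRT = 97.9 × 2.0000 = 195.800 ms.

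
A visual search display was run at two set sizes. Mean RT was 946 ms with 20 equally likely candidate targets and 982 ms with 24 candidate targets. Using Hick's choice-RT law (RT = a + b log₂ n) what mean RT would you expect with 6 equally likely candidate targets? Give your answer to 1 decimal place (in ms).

708.3 ms

Fit slope and intercept:
  b = (982 − 946) / (log₂ 24 − log₂ 20) = 36 / (4.5850 − 4.3219) = 136.864 ms/bit
  a = 946 − 136.864 × 4.3219 = 354.483 ms
Then RT(6) = 354.483 + 136.864 × log₂ 6 = 354.483 + 136.864 × 2.5850 ≈ 708.272 ms.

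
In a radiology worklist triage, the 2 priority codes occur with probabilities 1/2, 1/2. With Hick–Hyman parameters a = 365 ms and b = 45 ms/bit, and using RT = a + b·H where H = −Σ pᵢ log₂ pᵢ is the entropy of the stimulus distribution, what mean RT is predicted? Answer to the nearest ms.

Each term −pᵢ log₂ pᵢ: 0.5·1 + 0.5·1; summed, H = 1.000 bits.
Mean RT = a + bH = 365 + 45·1.000 = 410.00 ms.

410 ms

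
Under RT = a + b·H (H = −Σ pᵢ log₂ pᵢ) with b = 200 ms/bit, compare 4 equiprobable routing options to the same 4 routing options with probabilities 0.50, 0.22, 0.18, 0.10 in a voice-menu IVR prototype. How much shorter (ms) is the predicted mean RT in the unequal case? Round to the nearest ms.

48 ms

The RT saving is b·ΔH. Equiprobable H₀ = log₂(4) = 2.0000 bits; with the given probabilities H = 1.7581 bits.
b·(H₀ − H) = 200 × (2.0000 − 1.7581) = 48.39 ms.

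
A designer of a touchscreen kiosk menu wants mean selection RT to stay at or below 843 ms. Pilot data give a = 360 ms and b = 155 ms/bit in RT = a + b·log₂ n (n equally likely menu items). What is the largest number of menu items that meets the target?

155·log₂ n ≤ 843 − 360 = 483, giving log₂ n ≤ 3.1161 and n ≤ 8.671. The largest whole number is 8.

8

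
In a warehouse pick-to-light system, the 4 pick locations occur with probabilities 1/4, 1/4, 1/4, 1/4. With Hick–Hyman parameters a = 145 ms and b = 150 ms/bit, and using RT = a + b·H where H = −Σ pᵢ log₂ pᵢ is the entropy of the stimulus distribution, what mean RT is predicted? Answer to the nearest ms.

H = −Σ pᵢ log₂ pᵢ = 0.25·2 + 0.25·2 + 0.25·2 + 0.25·2 = 2.000 bits.
RT = 145 + 150 × 2.000 = 445.00 ms.

445 ms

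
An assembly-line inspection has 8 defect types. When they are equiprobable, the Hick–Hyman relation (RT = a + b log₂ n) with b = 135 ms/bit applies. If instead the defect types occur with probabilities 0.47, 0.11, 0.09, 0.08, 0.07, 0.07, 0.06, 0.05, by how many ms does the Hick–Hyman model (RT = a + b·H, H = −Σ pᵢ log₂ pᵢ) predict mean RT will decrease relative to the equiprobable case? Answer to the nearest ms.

Equiprobable entropy H₀ = log₂ 8 = 3.0000 bits.
Skewed entropy H = −Σ pᵢ log₂ pᵢ = 2.4631 bits.
ΔRT = b·(H₀ − H) = 135 × 0.5369 = 72.48 ms.

72 ms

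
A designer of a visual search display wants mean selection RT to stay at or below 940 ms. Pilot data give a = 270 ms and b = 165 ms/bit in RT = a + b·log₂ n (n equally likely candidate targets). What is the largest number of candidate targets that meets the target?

Set 270 + 165·log₂ n ≤ 940 → log₂ n ≤ (940 − 270)/165 = 4.0606.
So n ≤ 2^4.0606 = 16.686; the largest integer n is 16.

16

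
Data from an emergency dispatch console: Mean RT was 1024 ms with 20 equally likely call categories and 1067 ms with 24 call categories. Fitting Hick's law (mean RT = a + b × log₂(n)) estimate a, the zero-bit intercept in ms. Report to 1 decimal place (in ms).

b = (RT₂ − RT₁)/(log₂ n₂ − log₂ n₁) = (1067 − 1024)/(4.5850 − 4.3219) = 163.477 ms/bit.
a = RT₁ − b·log₂ n₁ = 1024 − 163.477 × 4.3219 = 317.465 ms.

317.5 ms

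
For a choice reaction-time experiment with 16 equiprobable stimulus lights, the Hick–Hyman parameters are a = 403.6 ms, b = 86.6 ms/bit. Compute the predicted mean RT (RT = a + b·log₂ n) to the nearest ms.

log₂(16) = 4 bits, so RT = 403.6 + 86.6 × 4 ≈ 750.000 ms.

750 ms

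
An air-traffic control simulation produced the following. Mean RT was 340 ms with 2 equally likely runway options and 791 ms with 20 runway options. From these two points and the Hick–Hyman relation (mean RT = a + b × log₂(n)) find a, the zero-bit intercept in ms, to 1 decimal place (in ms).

204.2 ms

b = (RT₂ − RT₁)/(log₂ n₂ − log₂ n₁) = (791 − 340)/(4.3219 − 1) = 135.765 ms/bit.
Intercept: a = 340 − 135.765·log₂(2) = 204.235 ms.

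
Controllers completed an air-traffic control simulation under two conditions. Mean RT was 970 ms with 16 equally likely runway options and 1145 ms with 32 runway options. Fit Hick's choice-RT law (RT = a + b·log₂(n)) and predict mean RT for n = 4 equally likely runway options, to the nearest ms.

Solve the two-equation system in a and b:
  b = (1145 − 970) / (log₂ 32 − log₂ 16) = 175 / (5 − 4) = 175 ms/bit
  a = 970 − 175 × 4 = 270 ms
Then RT(4) = 270 + 175 × log₂ 4 = 270 + 175 × 2 ≈ 620.000 ms.

620 ms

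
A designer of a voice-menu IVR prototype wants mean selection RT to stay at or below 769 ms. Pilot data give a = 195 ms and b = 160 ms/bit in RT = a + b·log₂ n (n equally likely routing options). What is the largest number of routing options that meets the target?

Set 195 + 160·log₂ n ≤ 769 → log₂ n ≤ (769 − 195)/160 = 3.5875.
So n ≤ 2^3.5875 = 12.021; the largest integer n is 12.

12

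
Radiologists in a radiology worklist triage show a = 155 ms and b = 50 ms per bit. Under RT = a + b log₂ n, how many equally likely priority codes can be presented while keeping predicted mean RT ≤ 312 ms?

8

Set 155 + 50·log₂ n ≤ 312 → log₂ n ≤ (312 − 155)/50 = 3.1400.
So n ≤ 2^3.1400 = 8.815; the largest integer n is 8.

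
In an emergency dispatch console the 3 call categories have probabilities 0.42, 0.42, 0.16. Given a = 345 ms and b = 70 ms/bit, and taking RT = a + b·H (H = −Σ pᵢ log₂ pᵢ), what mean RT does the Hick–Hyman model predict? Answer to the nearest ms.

448 ms

Entropy contributions −pᵢ log₂ pᵢ: 0.5256, 0.5256, 0.4230; sum H = 1.4743 bits.
RT = a + bH = 345 + 70·1.4743 = 448.20 ms.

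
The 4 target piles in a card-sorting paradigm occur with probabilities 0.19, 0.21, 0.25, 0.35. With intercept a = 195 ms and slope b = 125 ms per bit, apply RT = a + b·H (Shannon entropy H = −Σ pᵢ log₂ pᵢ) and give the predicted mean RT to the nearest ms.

440 ms

H = 0.19·log₂(1/0.19) + 0.21·log₂(1/0.21) + 0.25·log₂(1/0.25) + 0.35·log₂(1/0.35) = 1.9582 bits.
RT = 195 + 125 × 1.9582 = 439.77 ms.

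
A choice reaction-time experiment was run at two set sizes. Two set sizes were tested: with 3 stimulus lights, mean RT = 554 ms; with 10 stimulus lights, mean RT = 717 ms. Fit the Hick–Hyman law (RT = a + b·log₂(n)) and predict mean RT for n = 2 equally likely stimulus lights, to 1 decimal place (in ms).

499.1 ms

Fit slope and intercept:
  b = (717 − 554) / (log₂ 10 − log₂ 3) = 163 / (3.3219 − 1.5850) = 93.842 ms/bit
  a = 554 − 93.842 × 1.5850 = 405.264 ms
Then RT(2) = 405.264 + 93.842 × log₂ 2 = 405.264 + 93.842 × 1 ≈ 499.106 ms.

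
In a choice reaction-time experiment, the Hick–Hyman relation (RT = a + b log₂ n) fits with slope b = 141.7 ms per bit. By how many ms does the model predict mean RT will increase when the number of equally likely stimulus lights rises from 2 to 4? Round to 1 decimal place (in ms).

141.7 ms

The intercept a cancels: ΔRT = b·(log₂ n₂ − log₂ n₁) = b·log₂(n₂/n₁).
log₂(4) − log₂(2) = log₂(4/2) = log₂(2) = 1.
ΔRT = 141.7 × 1.0000 = 141.700 ms.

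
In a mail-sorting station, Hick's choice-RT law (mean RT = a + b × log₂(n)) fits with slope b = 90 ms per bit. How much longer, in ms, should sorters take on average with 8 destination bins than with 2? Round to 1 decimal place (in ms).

180.0 ms

Only the slope matters, since a is common to both: ΔRT = b·log₂(n₂/n₁).
log₂(8) − log₂(2) = log₂(8/2) = log₂(4) = 2.
ΔRT = 90 × 2.0000 = 180.000 ms.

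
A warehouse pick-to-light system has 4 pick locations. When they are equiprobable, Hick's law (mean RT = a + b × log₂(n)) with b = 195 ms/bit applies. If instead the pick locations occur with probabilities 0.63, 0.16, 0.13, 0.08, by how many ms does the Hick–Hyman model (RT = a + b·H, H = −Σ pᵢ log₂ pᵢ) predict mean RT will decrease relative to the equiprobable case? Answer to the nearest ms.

Equiprobable entropy H₀ = log₂ 4 = 2.0000 bits.
Skewed entropy H = −Σ pᵢ log₂ pᵢ = 1.5171 bits.
ΔRT = b·(H₀ − H) = 195 × 0.4829 = 94.16 ms.

94 ms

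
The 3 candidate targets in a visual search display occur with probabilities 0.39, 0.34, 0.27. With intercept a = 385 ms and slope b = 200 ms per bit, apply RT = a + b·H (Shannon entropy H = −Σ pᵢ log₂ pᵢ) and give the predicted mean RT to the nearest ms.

Entropy contributions −pᵢ log₂ pᵢ: 0.5298, 0.5292, 0.5100; sum H = 1.5690 bits.
RT = a + bH = 385 + 200·1.5690 = 698.80 ms.

699 ms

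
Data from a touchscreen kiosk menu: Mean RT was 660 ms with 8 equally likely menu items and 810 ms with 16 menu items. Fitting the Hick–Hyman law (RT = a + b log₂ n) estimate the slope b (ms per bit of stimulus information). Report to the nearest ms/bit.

150 ms/bit

Slope: b = (810 − 660) / (log₂ 16 − log₂ 8) = 150/1.0000 = 150 ms/bit.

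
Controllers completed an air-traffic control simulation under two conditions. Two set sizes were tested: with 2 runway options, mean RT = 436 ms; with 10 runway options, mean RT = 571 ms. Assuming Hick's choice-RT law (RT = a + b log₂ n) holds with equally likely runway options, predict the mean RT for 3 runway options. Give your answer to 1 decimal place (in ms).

470.0 ms

With log₂ n on the abscissa the relation is linear; from the two conditions:
  b = (571 − 436) / (log₂ 10 − log₂ 2) = 135 / (3.3219 − 1) = 58.141 ms/bit
  a = 436 − 58.141 × 1 = 377.859 ms
Then RT(3) = 377.859 + 58.141 × log₂ 3 = 377.859 + 58.141 × 1.5850 ≈ 470.011 ms.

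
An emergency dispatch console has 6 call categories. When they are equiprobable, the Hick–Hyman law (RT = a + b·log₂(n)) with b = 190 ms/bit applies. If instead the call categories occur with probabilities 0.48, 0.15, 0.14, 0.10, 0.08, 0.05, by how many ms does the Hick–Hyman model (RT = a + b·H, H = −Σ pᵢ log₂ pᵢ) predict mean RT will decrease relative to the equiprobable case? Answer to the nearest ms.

82 ms

The RT saving is b·ΔH. Equiprobable H₀ = log₂(6) = 2.5850 bits; with the given probabilities H = 2.1557 bits.
b·(H₀ − H) = 190 × (2.5850 − 2.1557) = 81.56 ms.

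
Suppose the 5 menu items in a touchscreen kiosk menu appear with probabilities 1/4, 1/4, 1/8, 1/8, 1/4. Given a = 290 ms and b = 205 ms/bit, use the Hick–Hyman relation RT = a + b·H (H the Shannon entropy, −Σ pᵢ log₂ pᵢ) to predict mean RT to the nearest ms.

751 ms

Each term −pᵢ log₂ pᵢ: 0.25·2 + 0.25·2 + 0.125·3 + 0.125·3 + 0.25·2; summed, H = 2.250 bits.
Mean RT = a + bH = 290 + 205·2.250 = 751.25 ms.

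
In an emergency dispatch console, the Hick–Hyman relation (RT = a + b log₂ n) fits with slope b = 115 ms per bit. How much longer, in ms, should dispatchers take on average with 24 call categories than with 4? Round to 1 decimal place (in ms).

ΔRT = (a + b log₂ n₂) − (a + b log₂ n₁) = b·(log₂ n₂ − log₂ n₁).
log₂(24) − log₂(4) = 4.5850 − 2 = 2.5850.
ΔRT = 115 × 2.5850 = 297.271 ms.

297.3 ms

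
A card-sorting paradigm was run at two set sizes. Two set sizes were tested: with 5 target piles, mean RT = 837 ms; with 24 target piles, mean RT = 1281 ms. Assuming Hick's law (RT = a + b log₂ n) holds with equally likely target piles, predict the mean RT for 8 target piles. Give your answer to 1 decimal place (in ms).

970.0 ms

Solve the two-equation system in a and b:
  b = (1281 − 837) / (log₂ 24 − log₂ 5) = 444 / (4.5850 − 2.3219) = 196.197 ms/bit
  a = 837 − 196.197 × 2.3219 = 381.445 ms
Then RT(8) = 381.445 + 196.197 × log₂ 8 = 381.445 + 196.197 × 3 ≈ 970.036 ms.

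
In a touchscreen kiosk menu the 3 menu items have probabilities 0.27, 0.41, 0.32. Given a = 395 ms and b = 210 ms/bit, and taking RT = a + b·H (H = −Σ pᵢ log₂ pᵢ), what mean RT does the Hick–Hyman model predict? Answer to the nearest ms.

H = 0.27·log₂(1/0.27) + 0.41·log₂(1/0.41) + 0.32·log₂(1/0.32) = 1.5634 bits.
RT = 395 + 210 × 1.5634 = 723.32 ms.

723 ms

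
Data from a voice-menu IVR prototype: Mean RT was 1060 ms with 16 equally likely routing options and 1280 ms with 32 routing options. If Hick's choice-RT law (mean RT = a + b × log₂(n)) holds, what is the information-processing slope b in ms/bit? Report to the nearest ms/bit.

220 ms/bit

The slope on a log₂ axis is (1280 − 1060) / (5 − 4) = 220 ms/bit.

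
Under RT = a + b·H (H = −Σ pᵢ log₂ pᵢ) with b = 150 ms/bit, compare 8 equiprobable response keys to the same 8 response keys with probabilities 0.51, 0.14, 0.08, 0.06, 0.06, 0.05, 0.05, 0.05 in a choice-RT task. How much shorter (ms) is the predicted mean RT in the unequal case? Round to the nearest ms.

Equiprobable entropy H₀ = log₂ 8 = 3.0000 bits.
Skewed entropy H = −Σ pᵢ log₂ pᵢ = 2.3194 bits.
ΔRT = b·(H₀ − H) = 150 × 0.6806 = 102.09 ms.

102 ms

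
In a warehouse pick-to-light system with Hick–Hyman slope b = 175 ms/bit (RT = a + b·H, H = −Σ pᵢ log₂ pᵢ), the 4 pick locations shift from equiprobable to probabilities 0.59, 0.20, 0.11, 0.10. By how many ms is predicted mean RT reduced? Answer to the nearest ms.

Equiprobable entropy H₀ = log₂ 4 = 2.0000 bits.
Skewed entropy H = −Σ pᵢ log₂ pᵢ = 1.5960 bits.
ΔRT = b·(H₀ − H) = 175 × 0.4040 = 70.70 ms.

71 ms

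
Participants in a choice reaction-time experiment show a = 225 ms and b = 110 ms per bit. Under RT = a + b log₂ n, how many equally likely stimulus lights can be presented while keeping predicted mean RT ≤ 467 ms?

4

Set 225 + 110·log₂ n ≤ 467 → log₂ n ≤ (467 − 225)/110 = 2.2000.
So n ≤ 2^2.2000 = 4.595; the largest integer n is 4.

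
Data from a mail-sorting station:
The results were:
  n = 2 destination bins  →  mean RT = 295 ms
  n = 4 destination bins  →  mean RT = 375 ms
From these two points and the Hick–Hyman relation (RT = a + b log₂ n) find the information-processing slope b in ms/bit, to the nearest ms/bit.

b = (RT₂ − RT₁)/(log₂ n₂ − log₂ n₁) = (375 − 295)/(2 − 1) = 80 ms/bit.

80 ms/bit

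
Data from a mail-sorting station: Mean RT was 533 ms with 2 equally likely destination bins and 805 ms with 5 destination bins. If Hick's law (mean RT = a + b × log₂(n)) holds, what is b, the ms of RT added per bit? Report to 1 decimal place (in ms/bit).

205.8 ms/bit

The slope on a log₂ axis is (805 − 533) / (2.3219 − 1) = 205.760 ms/bit.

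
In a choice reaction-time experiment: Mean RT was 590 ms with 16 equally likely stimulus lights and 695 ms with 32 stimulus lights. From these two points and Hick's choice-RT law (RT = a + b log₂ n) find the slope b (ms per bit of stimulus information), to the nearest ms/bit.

105 ms/bit

b = (RT₂ − RT₁)/(log₂ n₂ − log₂ n₁) = (695 − 590)/(5 − 4) = 105 ms/bit.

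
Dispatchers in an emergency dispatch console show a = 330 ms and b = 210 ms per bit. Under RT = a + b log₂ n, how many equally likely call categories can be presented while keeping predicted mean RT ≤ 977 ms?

Set 330 + 210·log₂ n ≤ 977 → log₂ n ≤ (977 − 330)/210 = 3.0810.
So n ≤ 2^3.0810 = 8.462; the largest integer n is 8.

8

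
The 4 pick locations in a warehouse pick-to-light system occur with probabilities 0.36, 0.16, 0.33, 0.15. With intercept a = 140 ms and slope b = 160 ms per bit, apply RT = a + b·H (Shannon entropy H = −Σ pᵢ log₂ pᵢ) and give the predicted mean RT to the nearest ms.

443 ms

Entropy contributions −pᵢ log₂ pᵢ: 0.5306, 0.4230, 0.5278, 0.4105; sum H = 1.8920 bits.
RT = a + bH = 140 + 160·1.8920 = 442.72 ms.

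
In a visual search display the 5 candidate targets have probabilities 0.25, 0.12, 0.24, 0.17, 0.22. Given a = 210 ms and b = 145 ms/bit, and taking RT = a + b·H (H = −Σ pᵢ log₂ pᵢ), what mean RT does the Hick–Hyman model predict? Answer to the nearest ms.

540 ms

Entropy contributions −pᵢ log₂ pᵢ: 0.5000, 0.3671, 0.4941, 0.4346, 0.4806; sum H = 2.2764 bits.
RT = a + bH = 210 + 145·2.2764 = 540.07 ms.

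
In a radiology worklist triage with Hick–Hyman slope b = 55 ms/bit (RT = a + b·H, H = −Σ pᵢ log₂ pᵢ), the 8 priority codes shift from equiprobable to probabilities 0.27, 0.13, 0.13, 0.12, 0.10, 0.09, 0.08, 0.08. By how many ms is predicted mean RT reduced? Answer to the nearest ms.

7 ms

Equiprobable entropy H₀ = log₂ 8 = 3.0000 bits.
Skewed entropy H = −Σ pᵢ log₂ pᵢ = 2.8702 bits.
ΔRT = b·(H₀ − H) = 55 × 0.1298 = 7.14 ms.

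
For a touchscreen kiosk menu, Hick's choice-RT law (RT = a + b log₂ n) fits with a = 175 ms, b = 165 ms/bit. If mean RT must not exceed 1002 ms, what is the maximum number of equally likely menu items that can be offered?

165·log₂ n ≤ 1002 − 175 = 827, giving log₂ n ≤ 5.0121 and n ≤ 32.270. The largest whole number is 32.

32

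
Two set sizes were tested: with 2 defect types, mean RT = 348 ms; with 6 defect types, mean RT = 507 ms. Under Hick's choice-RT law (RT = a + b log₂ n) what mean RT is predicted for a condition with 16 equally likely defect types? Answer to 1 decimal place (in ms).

Solve the two-equation system in a and b:
  b = (507 − 348) / (log₂ 6 − log₂ 2) = 159 / (2.5850 − 1) = 100.318 ms/bit
  a = 348 − 100.318 × 1 = 247.682 ms
Then RT(16) = 247.682 + 100.318 × log₂ 16 = 247.682 + 100.318 × 4 ≈ 648.953 ms.

649.0 ms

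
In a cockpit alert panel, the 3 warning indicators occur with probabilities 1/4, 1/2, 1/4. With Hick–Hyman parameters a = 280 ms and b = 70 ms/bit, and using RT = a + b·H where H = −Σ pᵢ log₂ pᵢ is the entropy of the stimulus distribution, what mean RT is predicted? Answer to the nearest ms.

385 ms

Each term −pᵢ log₂ pᵢ: 0.25·2 + 0.5·1 + 0.25·2; summed, H = 1.500 bits.
Mean RT = a + bH = 280 + 70·1.500 = 385.00 ms.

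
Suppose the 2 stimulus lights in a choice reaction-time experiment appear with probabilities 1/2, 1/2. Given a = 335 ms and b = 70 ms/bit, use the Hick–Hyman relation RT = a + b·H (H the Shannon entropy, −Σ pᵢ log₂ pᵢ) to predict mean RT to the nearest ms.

H = −Σ pᵢ log₂ pᵢ = 0.5·1 + 0.5·1 = 1.000 bits.
RT = 335 + 70 × 1.000 = 405.00 ms.

405 ms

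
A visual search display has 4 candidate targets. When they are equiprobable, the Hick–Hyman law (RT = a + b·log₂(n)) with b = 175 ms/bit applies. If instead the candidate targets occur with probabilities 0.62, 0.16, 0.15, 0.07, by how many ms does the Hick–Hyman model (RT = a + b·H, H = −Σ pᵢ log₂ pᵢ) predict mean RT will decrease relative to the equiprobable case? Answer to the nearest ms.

Equiprobable entropy H₀ = log₂ 4 = 2.0000 bits.
Skewed entropy H = −Σ pᵢ log₂ pᵢ = 1.5297 bits.
ΔRT = b·(H₀ − H) = 175 × 0.4703 = 82.30 ms.

82 ms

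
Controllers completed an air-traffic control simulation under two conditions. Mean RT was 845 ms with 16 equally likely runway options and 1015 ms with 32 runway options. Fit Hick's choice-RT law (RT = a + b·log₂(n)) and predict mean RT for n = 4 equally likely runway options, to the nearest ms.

With log₂ n on the abscissa the relation is linear; from the two conditions:
  b = (1015 − 845) / (log₂ 32 − log₂ 16) = 170 / (5 − 4) = 170 ms/bit
  a = 845 − 170 × 4 = 165 ms
Then RT(4) = 165 + 170 × log₂ 4 = 165 + 170 × 2 ≈ 505.000 ms.

505 ms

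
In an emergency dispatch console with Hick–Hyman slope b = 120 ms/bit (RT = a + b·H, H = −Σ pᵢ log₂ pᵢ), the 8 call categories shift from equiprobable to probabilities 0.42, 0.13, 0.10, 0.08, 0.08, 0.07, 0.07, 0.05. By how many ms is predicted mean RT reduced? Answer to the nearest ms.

51 ms

The RT saving is b·ΔH. Equiprobable H₀ = log₂(8) = 3.0000 bits; with the given probabilities H = 2.5767 bits.
b·(H₀ − H) = 120 × (3.0000 − 2.5767) = 50.80 ms.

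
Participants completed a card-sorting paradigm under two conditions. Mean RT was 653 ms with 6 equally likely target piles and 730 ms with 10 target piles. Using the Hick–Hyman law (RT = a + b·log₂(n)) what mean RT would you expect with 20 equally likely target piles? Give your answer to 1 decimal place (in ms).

RT is linear in log₂ n, so two points fix the line:
  b = (730 − 653) / (log₂ 10 − log₂ 6) = 77 / (3.3219 − 2.5850) = 104.482 ms/bit
  a = 653 − 104.482 × 2.5850 = 382.917 ms
Then RT(20) = 382.917 + 104.482 × log₂ 20 = 382.917 + 104.482 × 4.3219 ≈ 834.482 ms.

834.5 ms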